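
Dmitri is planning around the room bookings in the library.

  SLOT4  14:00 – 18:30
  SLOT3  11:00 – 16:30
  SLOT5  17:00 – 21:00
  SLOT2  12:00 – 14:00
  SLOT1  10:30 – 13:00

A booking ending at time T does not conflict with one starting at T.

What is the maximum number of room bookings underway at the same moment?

3

Sweep the timeline, counting +1 at each start and −1 at each end (ends before starts at a tie):
10:30 start SLOT1 → 1
11:00 start SLOT3 → 2
12:00 start SLOT2 → 3
13:00 end SLOT1 → 2
14:00 end SLOT2 → 1
14:00 start SLOT4 → 2
16:30 end SLOT3 → 1
17:00 start SLOT5 → 2
18:30 end SLOT4 → 1
21:00 end SLOT5 → 0
Peak is 3, at 12:00 (SLOT1, SLOT2, SLOT3).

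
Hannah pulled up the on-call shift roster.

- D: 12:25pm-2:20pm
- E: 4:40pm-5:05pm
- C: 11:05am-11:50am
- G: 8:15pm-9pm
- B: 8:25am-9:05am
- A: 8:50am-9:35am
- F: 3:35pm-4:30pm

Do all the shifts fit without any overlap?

Sorted by start: B, A, C, D, F, E, G.
A starts before B ends → B and A overlap.
That's a conflict, so the schedule is not conflict-free.

No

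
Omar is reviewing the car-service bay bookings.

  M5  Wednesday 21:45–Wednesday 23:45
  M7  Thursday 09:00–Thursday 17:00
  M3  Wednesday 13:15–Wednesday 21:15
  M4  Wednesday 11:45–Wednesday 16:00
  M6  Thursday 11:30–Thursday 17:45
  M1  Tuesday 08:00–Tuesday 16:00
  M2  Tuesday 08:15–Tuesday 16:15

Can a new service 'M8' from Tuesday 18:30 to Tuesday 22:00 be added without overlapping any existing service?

Yes — the slot is free

M1: ends Tuesday 16:00 at or before M8 starts Tuesday 18:30 → clear.
M2: ends Tuesday 16:15 at or before M8 starts Tuesday 18:30 → clear.
M4: starts Wednesday 11:45 at or after M8 ends Tuesday 22:00 → clear.
M3: starts Wednesday 13:15 at or after M8 ends Tuesday 22:00 → clear.
M5: starts Wednesday 21:45 at or after M8 ends Tuesday 22:00 → clear.
M7: starts Thursday 09:00 at or after M8 ends Tuesday 22:00 → clear.
M6: starts Thursday 11:30 at or after M8 ends Tuesday 22:00 → clear.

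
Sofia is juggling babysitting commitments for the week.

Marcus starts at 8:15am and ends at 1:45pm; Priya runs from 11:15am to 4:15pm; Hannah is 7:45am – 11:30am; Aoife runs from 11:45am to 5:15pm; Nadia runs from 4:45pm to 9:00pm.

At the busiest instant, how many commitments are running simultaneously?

3

Walk through starts and ends in time order (an end at T is processed before a start at T):
7:45am start Hannah → 1
8:15am start Marcus → 2
11:15am start Priya → 3
11:30am end Hannah → 2
11:45am start Aoife → 3
1:45pm end Marcus → 2
4:15pm end Priya → 1
4:45pm start Nadia → 2
5:15pm end Aoife → 1
9:00pm end Nadia → 0
Peak is 3, at 11:15am (Hannah, Marcus, Priya).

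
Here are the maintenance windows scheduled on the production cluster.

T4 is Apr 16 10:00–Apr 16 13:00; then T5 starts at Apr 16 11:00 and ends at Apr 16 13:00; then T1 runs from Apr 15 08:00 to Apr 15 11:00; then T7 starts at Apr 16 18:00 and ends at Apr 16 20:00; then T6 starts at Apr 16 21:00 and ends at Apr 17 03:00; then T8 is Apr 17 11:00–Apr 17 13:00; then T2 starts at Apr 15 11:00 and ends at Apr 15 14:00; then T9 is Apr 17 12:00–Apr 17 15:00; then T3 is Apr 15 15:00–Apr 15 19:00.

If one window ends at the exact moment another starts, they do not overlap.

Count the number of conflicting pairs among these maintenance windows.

2

Sorted by start: T1, T2, T3, T4, T5, T7, T6, T8, T9.
T2 starts exactly when T1 ends (back-to-back, no overlap), so nothing later overlaps T1 either.
T3 starts after T2 ends, so nothing later overlaps T2 either.
T4 starts after T3 ends, so nothing later overlaps T3 either.
T5 starts before T4 ends → T4 and T5 overlap.
T7 starts after T4 ends, so nothing later overlaps T4 either.
T7 starts after T5 ends, so nothing later overlaps T5 either.
T6 starts after T7 ends, so nothing later overlaps T7 either.
T8 starts after T6 ends, so nothing later overlaps T6 either.
T9 starts before T8 ends → T8 and T9 overlap.
Overlapping pairs: T4 & T5, T8 & T9 — 2 in total.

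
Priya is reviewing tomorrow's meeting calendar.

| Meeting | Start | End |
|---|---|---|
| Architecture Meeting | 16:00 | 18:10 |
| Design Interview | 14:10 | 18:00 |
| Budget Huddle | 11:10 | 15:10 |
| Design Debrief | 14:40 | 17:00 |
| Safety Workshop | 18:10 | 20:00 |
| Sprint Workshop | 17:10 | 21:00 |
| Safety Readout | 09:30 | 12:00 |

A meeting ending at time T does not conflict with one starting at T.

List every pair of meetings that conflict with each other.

Architecture Meeting & Design Debrief, Architecture Meeting & Design Interview, Architecture Meeting & Sprint Workshop, Budget Huddle & Design Debrief, Budget Huddle & Design Interview, Budget Huddle & Safety Readout, Design Debrief & Design Interview, Design Interview & Sprint Workshop, Safety Workshop & Sprint Workshop

Sorted by start: Safety Readout, Budget Huddle, Design Interview, Design Debrief, Architecture Meeting, Sprint Workshop, Safety Workshop.
Budget Huddle starts before Safety Readout ends → Safety Readout and Budget Huddle overlap.
Design Interview starts after Safety Readout ends — done with Safety Readout.
Design Interview starts before Budget Huddle ends → Budget Huddle and Design Interview overlap.
Design Debrief starts before Budget Huddle ends → Budget Huddle and Design Debrief overlap.
Architecture Meeting starts after Budget Huddle ends — done with Budget Huddle.
Design Debrief starts before Design Interview ends → Design Interview and Design Debrief overlap.
Architecture Meeting starts before Design Interview ends → Design Interview and Architecture Meeting overlap.
Sprint Workshop starts before Design Interview ends → Design Interview and Sprint Workshop overlap.
Safety Workshop starts after Design Interview ends.
Architecture Meeting starts before Design Debrief ends → Design Debrief and Architecture Meeting overlap.
Sprint Workshop starts after Design Debrief ends — done with Design Debrief.
Sprint Workshop starts before Architecture Meeting ends → Architecture Meeting and Sprint Workshop overlap.
Safety Workshop starts exactly when Architecture Meeting ends (back-to-back, no overlap).
Safety Workshop starts before Sprint Workshop ends → Sprint Workshop and Safety Workshop overlap.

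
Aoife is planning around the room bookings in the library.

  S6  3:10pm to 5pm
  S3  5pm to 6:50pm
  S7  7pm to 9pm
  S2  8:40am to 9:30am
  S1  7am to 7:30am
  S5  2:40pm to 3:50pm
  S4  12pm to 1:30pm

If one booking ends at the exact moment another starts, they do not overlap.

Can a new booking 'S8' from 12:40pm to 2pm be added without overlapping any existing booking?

No — it overlaps S4

S1: ends 7:30am at or before S8 starts 12:40pm → clear.
S2: ends 9:30am at or before S8 starts 12:40pm → clear.
S4: starts 12pm before S8 ends 2pm, and ends 1:30pm after S8 starts 12:40pm → overlap.
S5: starts 2:40pm at or after S8 ends 2pm → clear.
S6: starts 3:10pm at or after S8 ends 2pm → clear.
S3: starts 5pm at or after S8 ends 2pm → clear.
S7: starts 7pm at or after S8 ends 2pm → clear.
S8 overlaps S4.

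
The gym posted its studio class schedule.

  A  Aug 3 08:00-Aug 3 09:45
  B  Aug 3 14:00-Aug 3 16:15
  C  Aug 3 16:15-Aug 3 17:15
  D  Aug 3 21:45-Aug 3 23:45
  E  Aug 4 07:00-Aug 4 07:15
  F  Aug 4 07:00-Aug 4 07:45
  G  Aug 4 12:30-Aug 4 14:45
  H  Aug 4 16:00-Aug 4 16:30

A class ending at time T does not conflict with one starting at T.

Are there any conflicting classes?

Yes

Sorted by start: A, B, C, D, E, F, G, H.
B starts after A ends, so nothing later overlaps A either.
C starts exactly when B ends (back-to-back, no overlap), so nothing later overlaps B either.
D starts after C ends, so nothing later overlaps C either.
E starts after D ends, so nothing later overlaps D either.
F starts before E ends → E and F overlap.
That's a conflict, so the schedule is not conflict-free.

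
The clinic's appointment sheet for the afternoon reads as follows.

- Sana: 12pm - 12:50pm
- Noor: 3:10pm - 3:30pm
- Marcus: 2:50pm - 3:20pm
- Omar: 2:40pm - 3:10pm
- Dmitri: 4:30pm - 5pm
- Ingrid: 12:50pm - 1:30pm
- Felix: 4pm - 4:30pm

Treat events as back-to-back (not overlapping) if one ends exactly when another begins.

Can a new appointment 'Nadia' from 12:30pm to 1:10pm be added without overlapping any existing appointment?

Sana: starts 12pm before Nadia ends 1:10pm, and ends 12:50pm after Nadia starts 12:30pm → overlap.
Ingrid: starts 12:50pm before Nadia ends 1:10pm, and ends 1:30pm after Nadia starts 12:30pm → overlap.
Omar: starts 2:40pm at or after Nadia ends 1:10pm → clear.
Marcus: starts 2:50pm at or after Nadia ends 1:10pm → clear.
Noor: starts 3:10pm at or after Nadia ends 1:10pm → clear.
Felix: starts 4pm at or after Nadia ends 1:10pm → clear.
Dmitri: starts 4:30pm at or after Nadia ends 1:10pm → clear.
Nadia overlaps Sana, Ingrid.

No — it overlaps Ingrid, Sana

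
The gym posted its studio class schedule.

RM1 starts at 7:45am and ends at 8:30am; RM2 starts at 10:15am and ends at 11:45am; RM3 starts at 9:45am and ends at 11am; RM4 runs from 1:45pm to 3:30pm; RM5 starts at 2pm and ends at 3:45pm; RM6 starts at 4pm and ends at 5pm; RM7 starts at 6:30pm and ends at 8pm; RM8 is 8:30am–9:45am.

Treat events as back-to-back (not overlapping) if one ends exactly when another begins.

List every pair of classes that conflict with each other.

Sorted by start: RM1, RM8, RM3, RM2, RM4, RM5, RM6, RM7.
RM8 starts exactly when RM1 ends (back-to-back, no overlap), so nothing later overlaps RM1 either.
RM3 starts exactly when RM8 ends (back-to-back, no overlap), so nothing later overlaps RM8 either.
RM2 starts before RM3 ends → RM3 and RM2 overlap.
RM4 starts after RM3 ends, so nothing later overlaps RM3 either.
RM4 starts after RM2 ends, so nothing later overlaps RM2 either.
RM5 starts before RM4 ends → RM4 and RM5 overlap.
RM6 starts after RM4 ends, so nothing later overlaps RM4 either.
RM6 starts after RM5 ends, so nothing later overlaps RM5 either.
RM7 starts after RM6 ends.

RM2 & RM3, RM4 & RM5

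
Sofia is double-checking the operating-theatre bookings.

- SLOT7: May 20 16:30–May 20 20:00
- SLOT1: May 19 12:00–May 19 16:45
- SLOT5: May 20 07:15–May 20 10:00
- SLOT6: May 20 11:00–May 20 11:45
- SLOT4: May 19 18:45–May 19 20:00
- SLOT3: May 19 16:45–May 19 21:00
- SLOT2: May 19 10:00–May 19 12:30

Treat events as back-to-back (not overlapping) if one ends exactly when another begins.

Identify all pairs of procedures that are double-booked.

Check each pair: they overlap iff neither finishes before the other starts.
Sorted by start: SLOT2, SLOT1, SLOT3, SLOT4, SLOT5, SLOT6, SLOT7.
SLOT1 starts before SLOT2 ends → SLOT2 and SLOT1 overlap.
SLOT3 starts after SLOT2 ends, so nothing later overlaps SLOT2 either.
SLOT3 starts exactly when SLOT1 ends (back-to-back, no overlap), so nothing later overlaps SLOT1 either.
SLOT4 starts before SLOT3 ends → SLOT3 and SLOT4 overlap.
SLOT5 starts after SLOT3 ends, so nothing later overlaps SLOT3 either.
SLOT5 starts after SLOT4 ends, so nothing later overlaps SLOT4 either.
SLOT6 starts after SLOT5 ends, so nothing later overlaps SLOT5 either.
SLOT7 starts after SLOT6 ends.

SLOT1 & SLOT2, SLOT3 & SLOT4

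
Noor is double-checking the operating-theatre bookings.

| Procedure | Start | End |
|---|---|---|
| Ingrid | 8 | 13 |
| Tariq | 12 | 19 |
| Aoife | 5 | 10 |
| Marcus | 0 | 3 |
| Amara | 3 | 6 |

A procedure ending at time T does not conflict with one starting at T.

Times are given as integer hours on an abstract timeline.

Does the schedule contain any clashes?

Yes

Two intervals overlap when each starts before the other ends.
Sorted by start: Marcus, Amara, Aoife, Ingrid, Tariq.
Amara starts exactly when Marcus ends (back-to-back, no overlap), so nothing later overlaps Marcus either.
Aoife starts before Amara ends → Amara and Aoife overlap.
That's a conflict, so the schedule is not conflict-free.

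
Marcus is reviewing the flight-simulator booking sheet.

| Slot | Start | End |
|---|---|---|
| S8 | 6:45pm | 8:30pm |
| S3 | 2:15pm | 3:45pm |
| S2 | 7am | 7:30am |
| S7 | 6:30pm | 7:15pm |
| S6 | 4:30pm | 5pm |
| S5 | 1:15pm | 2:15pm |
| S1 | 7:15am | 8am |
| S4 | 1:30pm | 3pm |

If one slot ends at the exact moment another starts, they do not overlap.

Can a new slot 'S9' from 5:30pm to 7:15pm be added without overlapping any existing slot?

S2: ends 7:30am at or before S9 starts 5:30pm → clear.
S1: ends 8am at or before S9 starts 5:30pm → clear.
S5: ends 2:15pm at or before S9 starts 5:30pm → clear.
S4: ends 3pm at or before S9 starts 5:30pm → clear.
S3: ends 3:45pm at or before S9 starts 5:30pm → clear.
S6: ends 5pm at or before S9 starts 5:30pm → clear.
S7: starts 6:30pm before S9 ends 7:15pm, and ends 7:15pm after S9 starts 5:30pm → overlap.
S8: starts 6:45pm before S9 ends 7:15pm, and ends 8:30pm after S9 starts 5:30pm → overlap.
S9 overlaps S7, S8.

No — it overlaps S7, S8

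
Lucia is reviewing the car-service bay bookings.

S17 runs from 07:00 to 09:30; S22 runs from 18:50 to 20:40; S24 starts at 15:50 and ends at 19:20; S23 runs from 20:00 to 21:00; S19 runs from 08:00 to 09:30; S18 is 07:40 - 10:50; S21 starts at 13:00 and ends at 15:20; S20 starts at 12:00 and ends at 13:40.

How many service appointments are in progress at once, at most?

Sweep the timeline, counting +1 at each start and −1 at each end (ends before starts at a tie):
07:00 start S17 → 1
07:40 start S18 → 2
08:00 start S19 → 3
09:30 end S17 → 2
09:30 end S19 → 1
10:50 end S18 → 0
12:00 start S20 → 1
13:00 start S21 → 2
13:40 end S20 → 1
15:20 end S21 → 0
15:50 start S24 → 1
18:50 start S22 → 2
19:20 end S24 → 1
20:00 start S23 → 2
20:40 end S22 → 1
21:00 end S23 → 0
Peak is 3, at 08:00 (S17, S18, S19).

3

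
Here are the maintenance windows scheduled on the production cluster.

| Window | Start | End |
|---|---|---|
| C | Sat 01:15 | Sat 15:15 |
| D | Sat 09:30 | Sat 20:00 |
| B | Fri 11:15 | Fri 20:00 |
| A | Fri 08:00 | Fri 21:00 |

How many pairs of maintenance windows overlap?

Sorted by start: A, B, C, D.
B starts before A ends → A and B overlap.
C starts after A ends; A is clear from here.
C starts after B ends; B is clear from here.
D starts before C ends → C and D overlap.
Overlapping pairs: A & B, C & D — 2 in total.

2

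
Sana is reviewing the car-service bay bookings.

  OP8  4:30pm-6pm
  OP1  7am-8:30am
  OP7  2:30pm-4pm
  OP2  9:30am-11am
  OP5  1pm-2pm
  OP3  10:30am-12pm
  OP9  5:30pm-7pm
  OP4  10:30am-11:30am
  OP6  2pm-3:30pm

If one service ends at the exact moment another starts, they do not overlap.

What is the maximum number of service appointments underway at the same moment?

3

Sweep the timeline, counting +1 at each start and −1 at each end (ends before starts at a tie):
7am start OP1 → 1
8:30am end OP1 → 0
9:30am start OP2 → 1
10:30am start OP3 → 2
10:30am start OP4 → 3
11am end OP2 → 2
11:30am end OP4 → 1
12pm end OP3 → 0
1pm start OP5 → 1
2pm end OP5 → 0
2pm start OP6 → 1
2:30pm start OP7 → 2
3:30pm end OP6 → 1
4pm end OP7 → 0
4:30pm start OP8 → 1
5:30pm start OP9 → 2
6pm end OP8 → 1
7pm end OP9 → 0
Peak is 3, at 10:30am (OP2, OP3, OP4).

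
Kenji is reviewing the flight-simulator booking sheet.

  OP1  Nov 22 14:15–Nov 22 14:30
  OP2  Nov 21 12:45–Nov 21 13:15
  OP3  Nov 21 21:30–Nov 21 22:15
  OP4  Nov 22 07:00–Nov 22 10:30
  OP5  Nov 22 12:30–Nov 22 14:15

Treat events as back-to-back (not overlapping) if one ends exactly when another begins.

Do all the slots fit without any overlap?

Yes

Sorted by start: OP2, OP3, OP4, OP5, OP1.
OP3 starts after OP2 ends — done with OP2.
OP4 starts after OP3 ends — done with OP3.
OP5 starts after OP4 ends — done with OP4.
OP1 starts exactly when OP5 ends (back-to-back, no overlap).
Every pair is clear; the schedule has no overlaps.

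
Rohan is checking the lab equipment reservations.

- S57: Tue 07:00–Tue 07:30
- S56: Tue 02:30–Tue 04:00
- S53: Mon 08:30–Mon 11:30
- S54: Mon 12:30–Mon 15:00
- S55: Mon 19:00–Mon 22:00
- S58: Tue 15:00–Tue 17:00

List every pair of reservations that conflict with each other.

none

Sorted by start: S53, S54, S55, S56, S57, S58.
S54 starts after S53 ends; S53 is clear from here.
S55 starts after S54 ends; S54 is clear from here.
S56 starts after S55 ends; S55 is clear from here.
S57 starts after S56 ends; S56 is clear from here.
S58 starts after S57 ends.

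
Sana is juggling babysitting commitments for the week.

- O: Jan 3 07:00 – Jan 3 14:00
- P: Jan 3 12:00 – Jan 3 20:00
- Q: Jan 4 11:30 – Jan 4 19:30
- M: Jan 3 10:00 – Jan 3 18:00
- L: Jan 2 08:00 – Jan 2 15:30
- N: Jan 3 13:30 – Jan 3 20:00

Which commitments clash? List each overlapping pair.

M & N, M & O, M & P, N & O, N & P, O & P

Sorted by start: L, O, M, P, N, Q.
O starts after L ends; L is clear from here.
M starts before O ends → O and M overlap.
P starts before O ends → O and P overlap.
N starts before O ends → O and N overlap.
Q starts after O ends.
P starts before M ends → M and P overlap.
N starts before M ends → M and N overlap.
Q starts after M ends.
N starts before P ends → P and N overlap.
Q starts after P ends.
Q starts after N ends.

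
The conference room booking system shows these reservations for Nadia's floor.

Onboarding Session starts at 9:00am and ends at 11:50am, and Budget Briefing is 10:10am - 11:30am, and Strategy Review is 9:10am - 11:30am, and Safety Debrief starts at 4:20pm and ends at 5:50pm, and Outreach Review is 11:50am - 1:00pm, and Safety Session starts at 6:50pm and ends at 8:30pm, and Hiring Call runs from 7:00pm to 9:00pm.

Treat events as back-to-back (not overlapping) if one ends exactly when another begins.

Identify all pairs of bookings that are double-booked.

Sorted by start: Onboarding Session, Strategy Review, Budget Briefing, Outreach Review, Safety Debrief, Safety Session, Hiring Call.
Strategy Review starts before Onboarding Session ends → Onboarding Session and Strategy Review overlap.
Budget Briefing starts before Onboarding Session ends → Onboarding Session and Budget Briefing overlap.
Outreach Review starts exactly when Onboarding Session ends (back-to-back, no overlap), so nothing later overlaps Onboarding Session either.
Budget Briefing starts before Strategy Review ends → Strategy Review and Budget Briefing overlap.
Outreach Review starts after Strategy Review ends, so nothing later overlaps Strategy Review either.
Outreach Review starts after Budget Briefing ends, so nothing later overlaps Budget Briefing either.
Safety Debrief starts after Outreach Review ends, so nothing later overlaps Outreach Review either.
Safety Session starts after Safety Debrief ends, so nothing later overlaps Safety Debrief either.
Hiring Call starts before Safety Session ends → Safety Session and Hiring Call overlap.

Budget Briefing & Onboarding Session, Budget Briefing & Strategy Review, Hiring Call & Safety Session, Onboarding Session & Strategy Review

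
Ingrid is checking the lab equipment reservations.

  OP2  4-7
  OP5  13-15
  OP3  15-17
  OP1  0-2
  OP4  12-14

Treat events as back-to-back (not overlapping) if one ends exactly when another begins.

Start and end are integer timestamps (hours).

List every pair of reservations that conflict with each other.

OP4 & OP5

Sorted by start: OP1, OP2, OP4, OP5, OP3.
OP2 starts after OP1 ends, so OP1 has no further overlaps.
OP4 starts after OP2 ends, so OP2 has no further overlaps.
OP5 starts before OP4 ends → OP4 and OP5 overlap.
OP3 starts after OP4 ends.
OP3 starts exactly when OP5 ends (back-to-back, no overlap).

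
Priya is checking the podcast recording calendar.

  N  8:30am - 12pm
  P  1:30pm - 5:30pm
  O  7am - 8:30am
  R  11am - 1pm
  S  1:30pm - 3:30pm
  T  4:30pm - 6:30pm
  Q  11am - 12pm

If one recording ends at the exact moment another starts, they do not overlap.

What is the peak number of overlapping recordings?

Walk through starts and ends in time order (an end at T is processed before a start at T):
7am start O → 1
8:30am end O → 0
8:30am start N → 1
11am start Q → 2
11am start R → 3
12pm end N → 2
12pm end Q → 1
1pm end R → 0
1:30pm start P → 1
1:30pm start S → 2
3:30pm end S → 1
4:30pm start T → 2
5:30pm end P → 1
6:30pm end T → 0
Peak is 3, at 11am (N, Q, R).

3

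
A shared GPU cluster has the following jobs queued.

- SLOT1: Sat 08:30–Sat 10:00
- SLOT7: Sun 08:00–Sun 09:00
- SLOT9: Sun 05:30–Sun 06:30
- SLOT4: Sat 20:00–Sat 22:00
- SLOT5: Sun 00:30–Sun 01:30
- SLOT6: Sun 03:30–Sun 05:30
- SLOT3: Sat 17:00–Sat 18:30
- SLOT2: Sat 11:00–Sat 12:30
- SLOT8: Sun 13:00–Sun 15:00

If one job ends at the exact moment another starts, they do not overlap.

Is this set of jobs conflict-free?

Sorted by start: SLOT1, SLOT2, SLOT3, SLOT4, SLOT5, SLOT6, SLOT9, SLOT7, SLOT8.
SLOT2 starts after SLOT1 ends; SLOT1 is clear from here.
SLOT3 starts after SLOT2 ends; SLOT2 is clear from here.
SLOT4 starts after SLOT3 ends; SLOT3 is clear from here.
SLOT5 starts after SLOT4 ends; SLOT4 is clear from here.
SLOT6 starts after SLOT5 ends; SLOT5 is clear from here.
SLOT9 starts exactly when SLOT6 ends (back-to-back, no overlap); SLOT6 is clear from here.
SLOT7 starts after SLOT9 ends; SLOT9 is clear from here.
SLOT8 starts after SLOT7 ends.
Every pair is clear; the schedule has no overlaps.

Yes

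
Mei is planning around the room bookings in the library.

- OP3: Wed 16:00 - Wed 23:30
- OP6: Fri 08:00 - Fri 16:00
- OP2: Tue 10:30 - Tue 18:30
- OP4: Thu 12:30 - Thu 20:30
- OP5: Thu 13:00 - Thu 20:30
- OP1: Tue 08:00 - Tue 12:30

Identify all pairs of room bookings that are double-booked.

OP1 & OP2, OP4 & OP5

Sorted by start: OP1, OP2, OP3, OP4, OP5, OP6.
OP2 starts before OP1 ends → OP1 and OP2 overlap.
OP3 starts after OP1 ends; OP1 is clear from here.
OP3 starts after OP2 ends; OP2 is clear from here.
OP4 starts after OP3 ends; OP3 is clear from here.
OP5 starts before OP4 ends → OP4 and OP5 overlap.
OP6 starts after OP4 ends.
OP6 starts after OP5 ends.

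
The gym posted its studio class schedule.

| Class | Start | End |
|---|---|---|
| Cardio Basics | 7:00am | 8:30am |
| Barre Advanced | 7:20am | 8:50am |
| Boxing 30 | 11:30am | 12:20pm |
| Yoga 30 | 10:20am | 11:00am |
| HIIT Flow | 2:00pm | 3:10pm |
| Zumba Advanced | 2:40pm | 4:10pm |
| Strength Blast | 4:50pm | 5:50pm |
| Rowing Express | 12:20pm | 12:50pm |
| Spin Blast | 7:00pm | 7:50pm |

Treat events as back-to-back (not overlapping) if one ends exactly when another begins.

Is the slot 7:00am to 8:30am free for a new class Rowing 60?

No — it overlaps Barre Advanced, Cardio Basics

Cardio Basics: starts 7:00am before Rowing 60 ends 8:30am, and ends 8:30am after Rowing 60 starts 7:00am → overlap.
Barre Advanced: starts 7:20am before Rowing 60 ends 8:30am, and ends 8:50am after Rowing 60 starts 7:00am → overlap.
Yoga 30: starts 10:20am at or after Rowing 60 ends 8:30am → clear.
Boxing 30: starts 11:30am at or after Rowing 60 ends 8:30am → clear.
Rowing Express: starts 12:20pm at or after Rowing 60 ends 8:30am → clear.
HIIT Flow: starts 2:00pm at or after Rowing 60 ends 8:30am → clear.
Zumba Advanced: starts 2:40pm at or after Rowing 60 ends 8:30am → clear.
Strength Blast: starts 4:50pm at or after Rowing 60 ends 8:30am → clear.
Spin Blast: starts 7:00pm at or after Rowing 60 ends 8:30am → clear.
Rowing 60 overlaps Cardio Basics, Barre Advanced.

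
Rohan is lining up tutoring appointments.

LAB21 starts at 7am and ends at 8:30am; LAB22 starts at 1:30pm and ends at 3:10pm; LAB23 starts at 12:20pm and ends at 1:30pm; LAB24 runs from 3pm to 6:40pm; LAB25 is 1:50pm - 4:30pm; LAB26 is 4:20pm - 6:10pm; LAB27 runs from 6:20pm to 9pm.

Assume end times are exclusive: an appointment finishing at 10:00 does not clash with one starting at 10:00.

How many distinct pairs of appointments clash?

6

Two intervals overlap when each starts before the other ends.
Sorted by start: LAB21, LAB23, LAB22, LAB25, LAB24, LAB26, LAB27.
LAB23 starts after LAB21 ends; LAB21 is clear from here.
LAB22 starts exactly when LAB23 ends (back-to-back, no overlap); LAB23 is clear from here.
LAB25 starts before LAB22 ends → LAB22 and LAB25 overlap.
LAB24 starts before LAB22 ends → LAB22 and LAB24 overlap.
LAB26 starts after LAB22 ends; LAB22 is clear from here.
LAB24 starts before LAB25 ends → LAB25 and LAB24 overlap.
LAB26 starts before LAB25 ends → LAB25 and LAB26 overlap.
LAB27 starts after LAB25 ends.
LAB26 starts before LAB24 ends → LAB24 and LAB26 overlap.
LAB27 starts before LAB24 ends → LAB24 and LAB27 overlap.
LAB27 starts after LAB26 ends.
Overlapping pairs: LAB22 & LAB24, LAB22 & LAB25, LAB24 & LAB25, LAB24 & LAB26, LAB24 & LAB27, LAB25 & LAB26 — 6 in total.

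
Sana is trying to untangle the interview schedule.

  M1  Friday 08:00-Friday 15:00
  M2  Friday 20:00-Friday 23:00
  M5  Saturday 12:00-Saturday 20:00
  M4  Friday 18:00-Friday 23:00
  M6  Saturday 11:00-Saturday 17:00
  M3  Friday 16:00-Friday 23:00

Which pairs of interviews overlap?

Sorted by start: M1, M3, M4, M2, M6, M5.
M3 starts after M1 ends, so M1 has no further overlaps.
M4 starts before M3 ends → M3 and M4 overlap.
M2 starts before M3 ends → M3 and M2 overlap.
M6 starts after M3 ends, so M3 has no further overlaps.
M2 starts before M4 ends → M4 and M2 overlap.
M6 starts after M4 ends, so M4 has no further overlaps.
M6 starts after M2 ends, so M2 has no further overlaps.
M5 starts before M6 ends → M6 and M5 overlap.

M2 & M3, M2 & M4, M3 & M4, M5 & M6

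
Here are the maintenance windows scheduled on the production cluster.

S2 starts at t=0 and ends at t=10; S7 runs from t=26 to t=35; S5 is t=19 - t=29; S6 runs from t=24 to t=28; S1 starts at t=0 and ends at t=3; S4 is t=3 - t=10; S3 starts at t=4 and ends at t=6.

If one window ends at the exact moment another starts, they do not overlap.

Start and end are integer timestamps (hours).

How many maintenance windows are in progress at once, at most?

3

Sort all start/end points and keep a running count:
t=0 start S1 → 1
t=0 start S2 → 2
t=3 end S1 → 1
t=3 start S4 → 2
t=4 start S3 → 3
t=6 end S3 → 2
t=10 end S2 → 1
t=10 end S4 → 0
t=19 start S5 → 1
t=24 start S6 → 2
t=26 start S7 → 3
t=28 end S6 → 2
t=29 end S5 → 1
t=35 end S7 → 0
Peak is 3, at t=4 (S2, S3, S4).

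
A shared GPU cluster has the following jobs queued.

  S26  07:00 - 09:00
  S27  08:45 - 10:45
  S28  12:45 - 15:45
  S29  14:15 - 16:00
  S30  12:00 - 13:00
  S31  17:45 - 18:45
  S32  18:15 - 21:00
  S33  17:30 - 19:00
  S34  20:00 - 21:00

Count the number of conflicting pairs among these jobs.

7

Sorted by start: S26, S27, S30, S28, S29, S33, S31, S32, S34.
S27 starts before S26 ends → S26 and S27 overlap.
S30 starts after S26 ends, so nothing later overlaps S26 either.
S30 starts after S27 ends, so nothing later overlaps S27 either.
S28 starts before S30 ends → S30 and S28 overlap.
S29 starts after S30 ends, so nothing later overlaps S30 either.
S29 starts before S28 ends → S28 and S29 overlap.
S33 starts after S28 ends, so nothing later overlaps S28 either.
S33 starts after S29 ends, so nothing later overlaps S29 either.
S31 starts before S33 ends → S33 and S31 overlap.
S32 starts before S33 ends → S33 and S32 overlap.
S34 starts after S33 ends.
S32 starts before S31 ends → S31 and S32 overlap.
S34 starts after S31 ends.
S34 starts before S32 ends → S32 and S34 overlap.
Overlapping pairs: S26 & S27, S28 & S29, S28 & S30, S31 & S32, S31 & S33, S32 & S33, S32 & S34 — 7 in total.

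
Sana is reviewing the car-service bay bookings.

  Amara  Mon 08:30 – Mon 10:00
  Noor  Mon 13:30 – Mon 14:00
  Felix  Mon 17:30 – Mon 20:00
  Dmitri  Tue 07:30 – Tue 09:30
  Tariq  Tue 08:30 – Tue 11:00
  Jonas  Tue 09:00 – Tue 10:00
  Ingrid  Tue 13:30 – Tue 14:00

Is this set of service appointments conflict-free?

No

Sorted by start: Amara, Noor, Felix, Dmitri, Tariq, Jonas, Ingrid.
Noor starts after Amara ends, so nothing later overlaps Amara either.
Felix starts after Noor ends, so nothing later overlaps Noor either.
Dmitri starts after Felix ends, so nothing later overlaps Felix either.
Tariq starts before Dmitri ends → Dmitri and Tariq overlap.
That's a conflict, so the schedule is not conflict-free.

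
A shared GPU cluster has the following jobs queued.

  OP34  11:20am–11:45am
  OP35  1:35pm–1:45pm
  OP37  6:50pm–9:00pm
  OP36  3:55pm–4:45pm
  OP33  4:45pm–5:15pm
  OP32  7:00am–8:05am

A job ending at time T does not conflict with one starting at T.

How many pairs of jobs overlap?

Sorted by start: OP32, OP34, OP35, OP36, OP33, OP37.
OP34 starts after OP32 ends; OP32 is clear from here.
OP35 starts after OP34 ends; OP34 is clear from here.
OP36 starts after OP35 ends; OP35 is clear from here.
OP33 starts exactly when OP36 ends (back-to-back, no overlap); OP36 is clear from here.
OP37 starts after OP33 ends.
No pair overlaps.

0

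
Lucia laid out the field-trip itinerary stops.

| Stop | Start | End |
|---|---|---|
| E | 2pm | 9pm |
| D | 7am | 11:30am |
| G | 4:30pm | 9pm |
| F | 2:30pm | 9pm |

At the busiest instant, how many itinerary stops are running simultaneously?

3

Sort all start/end points and keep a running count:
7am start D → 1
11:30am end D → 0
2pm start E → 1
2:30pm start F → 2
4:30pm start G → 3
9pm end E → 2
9pm end F → 1
9pm end G → 0
Peak is 3, at 4:30pm (E, F, G).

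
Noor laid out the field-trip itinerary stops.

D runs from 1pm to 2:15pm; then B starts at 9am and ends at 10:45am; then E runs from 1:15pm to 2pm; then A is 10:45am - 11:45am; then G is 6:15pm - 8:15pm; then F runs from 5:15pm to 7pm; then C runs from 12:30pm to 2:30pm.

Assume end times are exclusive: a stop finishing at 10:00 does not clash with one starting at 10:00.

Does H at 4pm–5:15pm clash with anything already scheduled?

No — it doesn't clash with anything

B: ends 10:45am at or before H starts 4pm → clear.
A: ends 11:45am at or before H starts 4pm → clear.
C: ends 2:30pm at or before H starts 4pm → clear.
D: ends 2:15pm at or before H starts 4pm → clear.
E: ends 2pm at or before H starts 4pm → clear.
F: starts 5:15pm at or after H ends 5:15pm → clear.
G: starts 6:15pm at or after H ends 5:15pm → clear.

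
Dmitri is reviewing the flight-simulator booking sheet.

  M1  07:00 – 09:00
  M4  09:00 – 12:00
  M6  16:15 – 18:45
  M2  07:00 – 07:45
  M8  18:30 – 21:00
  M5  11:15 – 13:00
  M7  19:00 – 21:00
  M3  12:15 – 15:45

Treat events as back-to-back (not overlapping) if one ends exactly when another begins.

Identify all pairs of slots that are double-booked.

Sorted by start: M1, M2, M4, M5, M3, M6, M8, M7.
M2 starts before M1 ends → M1 and M2 overlap.
M4 starts exactly when M1 ends (back-to-back, no overlap), so M1 has no further overlaps.
M4 starts after M2 ends, so M2 has no further overlaps.
M5 starts before M4 ends → M4 and M5 overlap.
M3 starts after M4 ends, so M4 has no further overlaps.
M3 starts before M5 ends → M5 and M3 overlap.
M6 starts after M5 ends, so M5 has no further overlaps.
M6 starts after M3 ends, so M3 has no further overlaps.
M8 starts before M6 ends → M6 and M8 overlap.
M7 starts after M6 ends.
M7 starts before M8 ends → M8 and M7 overlap.

M1 & M2, M3 & M5, M4 & M5, M6 & M8, M7 & M8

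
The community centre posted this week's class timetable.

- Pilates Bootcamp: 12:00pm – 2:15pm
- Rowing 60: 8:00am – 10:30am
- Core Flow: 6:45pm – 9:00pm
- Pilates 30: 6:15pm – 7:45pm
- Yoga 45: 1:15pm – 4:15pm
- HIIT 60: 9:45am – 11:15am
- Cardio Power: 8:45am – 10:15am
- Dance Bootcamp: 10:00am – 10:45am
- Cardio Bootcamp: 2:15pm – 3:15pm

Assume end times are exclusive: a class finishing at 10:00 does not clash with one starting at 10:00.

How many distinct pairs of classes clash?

9

Sorted by start: Rowing 60, Cardio Power, HIIT 60, Dance Bootcamp, Pilates Bootcamp, Yoga 45, Cardio Bootcamp, Pilates 30, Core Flow.
Cardio Power starts before Rowing 60 ends → Rowing 60 and Cardio Power overlap.
HIIT 60 starts before Rowing 60 ends → Rowing 60 and HIIT 60 overlap.
Dance Bootcamp starts before Rowing 60 ends → Rowing 60 and Dance Bootcamp overlap.
Pilates Bootcamp starts after Rowing 60 ends, so Rowing 60 has no further overlaps.
HIIT 60 starts before Cardio Power ends → Cardio Power and HIIT 60 overlap.
Dance Bootcamp starts before Cardio Power ends → Cardio Power and Dance Bootcamp overlap.
Pilates Bootcamp starts after Cardio Power ends, so Cardio Power has no further overlaps.
Dance Bootcamp starts before HIIT 60 ends → HIIT 60 and Dance Bootcamp overlap.
Pilates Bootcamp starts after HIIT 60 ends, so HIIT 60 has no further overlaps.
Pilates Bootcamp starts after Dance Bootcamp ends, so Dance Bootcamp has no further overlaps.
Yoga 45 starts before Pilates Bootcamp ends → Pilates Bootcamp and Yoga 45 overlap.
Cardio Bootcamp starts exactly when Pilates Bootcamp ends (back-to-back, no overlap), so Pilates Bootcamp has no further overlaps.
Cardio Bootcamp starts before Yoga 45 ends → Yoga 45 and Cardio Bootcamp overlap.
Pilates 30 starts after Yoga 45 ends, so Yoga 45 has no further overlaps.
Pilates 30 starts after Cardio Bootcamp ends, so Cardio Bootcamp has no further overlaps.
Core Flow starts before Pilates 30 ends → Pilates 30 and Core Flow overlap.
Overlapping pairs: Cardio Bootcamp & Yoga 45, Cardio Power & Dance Bootcamp, Cardio Power & HIIT 60, Cardio Power & Rowing 60, Core Flow & Pilates 30, Dance Bootcamp & HIIT 60, Dance Bootcamp & Rowing 60, HIIT 60 & Rowing 60, Pilates Bootcamp & Yoga 45 — 9 in total.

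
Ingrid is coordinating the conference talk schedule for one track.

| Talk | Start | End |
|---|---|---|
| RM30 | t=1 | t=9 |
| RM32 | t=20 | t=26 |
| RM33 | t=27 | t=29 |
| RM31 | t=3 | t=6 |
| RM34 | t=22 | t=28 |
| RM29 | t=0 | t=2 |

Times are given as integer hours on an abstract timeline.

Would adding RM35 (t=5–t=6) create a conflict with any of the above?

Yes — it overlaps RM30, RM31

RM29: ends t=2 at or before RM35 starts t=5 → clear.
RM30: starts t=1 before RM35 ends t=6, and ends t=9 after RM35 starts t=5 → overlap.
RM31: starts t=3 before RM35 ends t=6, and ends t=6 after RM35 starts t=5 → overlap.
RM32: starts t=20 at or after RM35 ends t=6 → clear.
RM34: starts t=22 at or after RM35 ends t=6 → clear.
RM33: starts t=27 at or after RM35 ends t=6 → clear.
RM35 overlaps RM30, RM31.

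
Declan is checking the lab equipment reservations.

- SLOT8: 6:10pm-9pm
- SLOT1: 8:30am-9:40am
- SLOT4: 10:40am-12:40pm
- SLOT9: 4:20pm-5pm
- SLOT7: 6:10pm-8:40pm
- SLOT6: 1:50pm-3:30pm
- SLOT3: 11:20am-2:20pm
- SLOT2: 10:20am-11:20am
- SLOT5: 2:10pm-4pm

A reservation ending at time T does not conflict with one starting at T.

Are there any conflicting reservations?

Sorted by start: SLOT1, SLOT2, SLOT4, SLOT3, SLOT6, SLOT5, SLOT9, SLOT7, SLOT8.
SLOT2 starts after SLOT1 ends, so SLOT1 has no further overlaps.
SLOT4 starts before SLOT2 ends → SLOT2 and SLOT4 overlap.
That's a conflict, so the schedule is not conflict-free.

Yes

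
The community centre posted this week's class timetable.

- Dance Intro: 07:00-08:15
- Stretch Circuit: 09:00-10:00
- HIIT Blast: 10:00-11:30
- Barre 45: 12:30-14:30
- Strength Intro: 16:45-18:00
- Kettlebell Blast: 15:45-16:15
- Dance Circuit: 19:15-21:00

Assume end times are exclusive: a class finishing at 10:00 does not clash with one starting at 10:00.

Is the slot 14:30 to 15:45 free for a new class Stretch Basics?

Dance Intro: ends 08:15 at or before Stretch Basics starts 14:30 → clear.
Stretch Circuit: ends 10:00 at or before Stretch Basics starts 14:30 → clear.
HIIT Blast: ends 11:30 at or before Stretch Basics starts 14:30 → clear.
Barre 45: ends 14:30 at or before Stretch Basics starts 14:30 → clear.
Kettlebell Blast: starts 15:45 at or after Stretch Basics ends 15:45 → clear.
Strength Intro: starts 16:45 at or after Stretch Basics ends 15:45 → clear.
Dance Circuit: starts 19:15 at or after Stretch Basics ends 15:45 → clear.

Yes — the slot is free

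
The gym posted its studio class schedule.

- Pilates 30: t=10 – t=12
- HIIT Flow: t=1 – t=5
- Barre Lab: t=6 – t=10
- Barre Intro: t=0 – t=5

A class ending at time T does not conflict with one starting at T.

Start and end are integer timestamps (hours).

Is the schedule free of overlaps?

Check each pair: they overlap iff neither finishes before the other starts.
Sorted by start: Barre Intro, HIIT Flow, Barre Lab, Pilates 30.
HIIT Flow starts before Barre Intro ends → Barre Intro and HIIT Flow overlap.
That's a conflict, so the schedule is not conflict-free.

No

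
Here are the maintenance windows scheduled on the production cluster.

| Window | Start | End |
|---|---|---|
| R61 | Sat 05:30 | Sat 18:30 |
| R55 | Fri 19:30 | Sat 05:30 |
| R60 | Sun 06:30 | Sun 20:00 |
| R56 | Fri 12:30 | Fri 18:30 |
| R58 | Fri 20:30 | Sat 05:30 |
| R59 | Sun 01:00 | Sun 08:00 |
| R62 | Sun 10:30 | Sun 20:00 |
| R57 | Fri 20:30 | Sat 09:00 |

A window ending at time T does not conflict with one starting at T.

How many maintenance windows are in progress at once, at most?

Walk through starts and ends in time order (an end at T is processed before a start at T):
Fri 12:30 start R56 → 1
Fri 18:30 end R56 → 0
Fri 19:30 start R55 → 1
Fri 20:30 start R57 → 2
Fri 20:30 start R58 → 3
Sat 05:30 end R55 → 2
Sat 05:30 end R58 → 1
Sat 05:30 start R61 → 2
Sat 09:00 end R57 → 1
Sat 18:30 end R61 → 0
Sun 01:00 start R59 → 1
Sun 06:30 start R60 → 2
Sun 08:00 end R59 → 1
Sun 10:30 start R62 → 2
Sun 20:00 end R60 → 1
Sun 20:00 end R62 → 0
Peak is 3, at Fri 20:30 (R55, R57, R58).

3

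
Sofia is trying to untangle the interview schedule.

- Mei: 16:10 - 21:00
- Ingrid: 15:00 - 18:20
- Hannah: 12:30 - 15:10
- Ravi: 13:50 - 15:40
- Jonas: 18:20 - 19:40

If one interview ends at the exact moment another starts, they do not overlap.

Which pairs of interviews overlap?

Sorted by start: Hannah, Ravi, Ingrid, Mei, Jonas.
Ravi starts before Hannah ends → Hannah and Ravi overlap.
Ingrid starts before Hannah ends → Hannah and Ingrid overlap.
Mei starts after Hannah ends, so nothing later overlaps Hannah either.
Ingrid starts before Ravi ends → Ravi and Ingrid overlap.
Mei starts after Ravi ends, so nothing later overlaps Ravi either.
Mei starts before Ingrid ends → Ingrid and Mei overlap.
Jonas starts exactly when Ingrid ends (back-to-back, no overlap).
Jonas starts before Mei ends → Mei and Jonas overlap.

Hannah & Ingrid, Hannah & Ravi, Ingrid & Mei, Ingrid & Ravi, Jonas & Mei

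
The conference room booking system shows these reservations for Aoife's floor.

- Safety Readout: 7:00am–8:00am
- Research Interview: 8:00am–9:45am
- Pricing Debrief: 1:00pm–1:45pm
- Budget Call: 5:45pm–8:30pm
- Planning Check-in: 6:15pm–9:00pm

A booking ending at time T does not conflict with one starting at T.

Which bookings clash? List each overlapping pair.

Sorted by start: Safety Readout, Research Interview, Pricing Debrief, Budget Call, Planning Check-in.
Research Interview starts exactly when Safety Readout ends (back-to-back, no overlap) — done with Safety Readout.
Pricing Debrief starts after Research Interview ends — done with Research Interview.
Budget Call starts after Pricing Debrief ends — done with Pricing Debrief.
Planning Check-in starts before Budget Call ends → Budget Call and Planning Check-in overlap.

Budget Call & Planning Check-in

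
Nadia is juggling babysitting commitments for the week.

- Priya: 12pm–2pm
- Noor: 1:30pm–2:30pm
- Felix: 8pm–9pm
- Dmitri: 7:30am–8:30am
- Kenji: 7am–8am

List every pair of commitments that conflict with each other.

Sorted by start: Kenji, Dmitri, Priya, Noor, Felix.
Dmitri starts before Kenji ends → Kenji and Dmitri overlap.
Priya starts after Kenji ends; Kenji is clear from here.
Priya starts after Dmitri ends; Dmitri is clear from here.
Noor starts before Priya ends → Priya and Noor overlap.
Felix starts after Priya ends.
Felix starts after Noor ends.

Dmitri & Kenji, Noor & Priya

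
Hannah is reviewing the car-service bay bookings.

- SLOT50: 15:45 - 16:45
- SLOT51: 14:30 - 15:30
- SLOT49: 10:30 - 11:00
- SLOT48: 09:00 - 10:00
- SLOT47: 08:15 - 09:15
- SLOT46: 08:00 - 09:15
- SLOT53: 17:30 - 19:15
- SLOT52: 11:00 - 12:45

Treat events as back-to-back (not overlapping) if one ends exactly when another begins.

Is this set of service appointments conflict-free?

No

Two intervals overlap when each starts before the other ends.
Sorted by start: SLOT46, SLOT47, SLOT48, SLOT49, SLOT52, SLOT51, SLOT50, SLOT53.
SLOT47 starts before SLOT46 ends → SLOT46 and SLOT47 overlap.
That's a conflict, so the schedule is not conflict-free.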